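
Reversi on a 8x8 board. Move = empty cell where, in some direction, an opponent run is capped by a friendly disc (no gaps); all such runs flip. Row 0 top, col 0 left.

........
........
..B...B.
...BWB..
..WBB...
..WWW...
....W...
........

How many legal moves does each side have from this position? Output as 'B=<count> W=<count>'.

Answer: B=9 W=6

Derivation:
-- B to move --
(2,3): no bracket -> illegal
(2,4): flips 1 -> legal
(2,5): flips 1 -> legal
(3,1): no bracket -> illegal
(3,2): no bracket -> illegal
(4,1): flips 1 -> legal
(4,5): no bracket -> illegal
(5,1): flips 1 -> legal
(5,5): no bracket -> illegal
(6,1): flips 1 -> legal
(6,2): flips 1 -> legal
(6,3): flips 1 -> legal
(6,5): flips 1 -> legal
(7,3): no bracket -> illegal
(7,4): flips 2 -> legal
(7,5): no bracket -> illegal
B mobility = 9
-- W to move --
(1,1): no bracket -> illegal
(1,2): no bracket -> illegal
(1,3): no bracket -> illegal
(1,5): no bracket -> illegal
(1,6): no bracket -> illegal
(1,7): flips 3 -> legal
(2,1): no bracket -> illegal
(2,3): flips 2 -> legal
(2,4): flips 1 -> legal
(2,5): no bracket -> illegal
(2,7): no bracket -> illegal
(3,1): no bracket -> illegal
(3,2): flips 2 -> legal
(3,6): flips 1 -> legal
(3,7): no bracket -> illegal
(4,5): flips 2 -> legal
(4,6): no bracket -> illegal
(5,5): no bracket -> illegal
W mobility = 6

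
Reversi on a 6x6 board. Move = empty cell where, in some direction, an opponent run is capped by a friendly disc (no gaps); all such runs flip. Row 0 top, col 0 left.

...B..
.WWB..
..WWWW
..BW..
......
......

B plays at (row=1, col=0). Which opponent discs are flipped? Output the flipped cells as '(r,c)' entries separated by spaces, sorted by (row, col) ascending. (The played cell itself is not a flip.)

Dir NW: edge -> no flip
Dir N: first cell '.' (not opp) -> no flip
Dir NE: first cell '.' (not opp) -> no flip
Dir W: edge -> no flip
Dir E: opp run (1,1) (1,2) capped by B -> flip
Dir SW: edge -> no flip
Dir S: first cell '.' (not opp) -> no flip
Dir SE: first cell '.' (not opp) -> no flip

Answer: (1,1) (1,2)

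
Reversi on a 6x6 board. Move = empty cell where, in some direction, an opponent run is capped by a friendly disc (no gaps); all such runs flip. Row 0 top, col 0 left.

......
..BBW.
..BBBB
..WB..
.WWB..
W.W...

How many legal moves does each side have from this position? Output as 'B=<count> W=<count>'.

-- B to move --
(0,3): flips 1 -> legal
(0,4): flips 1 -> legal
(0,5): flips 1 -> legal
(1,5): flips 1 -> legal
(2,1): flips 1 -> legal
(3,0): no bracket -> illegal
(3,1): flips 1 -> legal
(4,0): flips 2 -> legal
(5,1): flips 1 -> legal
(5,3): no bracket -> illegal
B mobility = 8
-- W to move --
(0,1): no bracket -> illegal
(0,2): flips 2 -> legal
(0,3): no bracket -> illegal
(0,4): no bracket -> illegal
(1,1): flips 2 -> legal
(1,5): flips 2 -> legal
(2,1): no bracket -> illegal
(3,1): no bracket -> illegal
(3,4): flips 3 -> legal
(3,5): no bracket -> illegal
(4,4): flips 1 -> legal
(5,3): no bracket -> illegal
(5,4): flips 1 -> legal
W mobility = 6

Answer: B=8 W=6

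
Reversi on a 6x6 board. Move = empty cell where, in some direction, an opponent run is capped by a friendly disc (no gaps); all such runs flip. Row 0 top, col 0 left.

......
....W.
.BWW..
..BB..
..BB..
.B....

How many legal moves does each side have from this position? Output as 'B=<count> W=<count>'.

-- B to move --
(0,3): no bracket -> illegal
(0,4): no bracket -> illegal
(0,5): flips 2 -> legal
(1,1): flips 1 -> legal
(1,2): flips 1 -> legal
(1,3): flips 1 -> legal
(1,5): no bracket -> illegal
(2,4): flips 2 -> legal
(2,5): no bracket -> illegal
(3,1): no bracket -> illegal
(3,4): no bracket -> illegal
B mobility = 5
-- W to move --
(1,0): no bracket -> illegal
(1,1): no bracket -> illegal
(1,2): no bracket -> illegal
(2,0): flips 1 -> legal
(2,4): no bracket -> illegal
(3,0): no bracket -> illegal
(3,1): no bracket -> illegal
(3,4): no bracket -> illegal
(4,0): no bracket -> illegal
(4,1): flips 1 -> legal
(4,4): flips 1 -> legal
(5,0): no bracket -> illegal
(5,2): flips 2 -> legal
(5,3): flips 2 -> legal
(5,4): no bracket -> illegal
W mobility = 5

Answer: B=5 W=5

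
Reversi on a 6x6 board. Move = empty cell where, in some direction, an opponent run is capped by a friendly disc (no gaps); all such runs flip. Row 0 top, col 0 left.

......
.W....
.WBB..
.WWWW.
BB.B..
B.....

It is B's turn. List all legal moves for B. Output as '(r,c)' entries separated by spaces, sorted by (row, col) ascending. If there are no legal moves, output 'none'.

(0,0): flips 1 -> legal
(0,1): flips 3 -> legal
(0,2): no bracket -> illegal
(1,0): flips 2 -> legal
(1,2): no bracket -> illegal
(2,0): flips 1 -> legal
(2,4): no bracket -> illegal
(2,5): flips 1 -> legal
(3,0): no bracket -> illegal
(3,5): no bracket -> illegal
(4,2): flips 1 -> legal
(4,4): flips 1 -> legal
(4,5): flips 1 -> legal

Answer: (0,0) (0,1) (1,0) (2,0) (2,5) (4,2) (4,4) (4,5)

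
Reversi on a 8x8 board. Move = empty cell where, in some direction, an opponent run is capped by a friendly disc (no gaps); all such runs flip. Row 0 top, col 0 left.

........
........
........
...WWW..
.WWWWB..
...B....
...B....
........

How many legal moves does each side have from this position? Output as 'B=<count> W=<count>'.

Answer: B=5 W=6

Derivation:
-- B to move --
(2,2): no bracket -> illegal
(2,3): flips 3 -> legal
(2,4): no bracket -> illegal
(2,5): flips 1 -> legal
(2,6): flips 2 -> legal
(3,0): no bracket -> illegal
(3,1): flips 1 -> legal
(3,2): no bracket -> illegal
(3,6): no bracket -> illegal
(4,0): flips 4 -> legal
(4,6): no bracket -> illegal
(5,0): no bracket -> illegal
(5,1): no bracket -> illegal
(5,2): no bracket -> illegal
(5,4): no bracket -> illegal
(5,5): no bracket -> illegal
B mobility = 5
-- W to move --
(3,6): no bracket -> illegal
(4,6): flips 1 -> legal
(5,2): no bracket -> illegal
(5,4): no bracket -> illegal
(5,5): flips 1 -> legal
(5,6): flips 1 -> legal
(6,2): flips 1 -> legal
(6,4): flips 1 -> legal
(7,2): no bracket -> illegal
(7,3): flips 2 -> legal
(7,4): no bracket -> illegal
W mobility = 6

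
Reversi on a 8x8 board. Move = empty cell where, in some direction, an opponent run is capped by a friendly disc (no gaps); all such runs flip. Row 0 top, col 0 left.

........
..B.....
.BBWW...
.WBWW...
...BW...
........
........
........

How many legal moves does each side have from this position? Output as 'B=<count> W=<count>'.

Answer: B=9 W=8

Derivation:
-- B to move --
(1,3): flips 2 -> legal
(1,4): flips 1 -> legal
(1,5): no bracket -> illegal
(2,0): no bracket -> illegal
(2,5): flips 3 -> legal
(3,0): flips 1 -> legal
(3,5): flips 2 -> legal
(4,0): flips 1 -> legal
(4,1): flips 1 -> legal
(4,2): no bracket -> illegal
(4,5): flips 3 -> legal
(5,3): no bracket -> illegal
(5,4): no bracket -> illegal
(5,5): flips 2 -> legal
B mobility = 9
-- W to move --
(0,1): flips 1 -> legal
(0,2): no bracket -> illegal
(0,3): no bracket -> illegal
(1,0): no bracket -> illegal
(1,1): flips 2 -> legal
(1,3): flips 1 -> legal
(2,0): flips 2 -> legal
(3,0): no bracket -> illegal
(4,1): flips 1 -> legal
(4,2): flips 1 -> legal
(5,2): flips 1 -> legal
(5,3): flips 1 -> legal
(5,4): no bracket -> illegal
W mobility = 8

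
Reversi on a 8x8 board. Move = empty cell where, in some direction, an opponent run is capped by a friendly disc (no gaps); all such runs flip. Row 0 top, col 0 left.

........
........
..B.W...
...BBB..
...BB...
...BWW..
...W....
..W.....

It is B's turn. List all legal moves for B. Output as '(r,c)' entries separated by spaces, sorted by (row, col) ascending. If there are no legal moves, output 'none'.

(1,3): flips 1 -> legal
(1,4): flips 1 -> legal
(1,5): flips 1 -> legal
(2,3): no bracket -> illegal
(2,5): no bracket -> illegal
(4,5): no bracket -> illegal
(4,6): no bracket -> illegal
(5,2): no bracket -> illegal
(5,6): flips 2 -> legal
(6,1): no bracket -> illegal
(6,2): no bracket -> illegal
(6,4): flips 1 -> legal
(6,5): flips 1 -> legal
(6,6): flips 1 -> legal
(7,1): no bracket -> illegal
(7,3): flips 1 -> legal
(7,4): no bracket -> illegal

Answer: (1,3) (1,4) (1,5) (5,6) (6,4) (6,5) (6,6) (7,3)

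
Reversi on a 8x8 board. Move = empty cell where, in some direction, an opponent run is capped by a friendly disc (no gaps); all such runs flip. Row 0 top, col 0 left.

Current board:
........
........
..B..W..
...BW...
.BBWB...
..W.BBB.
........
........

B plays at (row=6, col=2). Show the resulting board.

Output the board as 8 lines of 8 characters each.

Answer: ........
........
..B..W..
...BW...
.BBWB...
..B.BBB.
..B.....
........

Derivation:
Place B at (6,2); scan 8 dirs for brackets.
Dir NW: first cell '.' (not opp) -> no flip
Dir N: opp run (5,2) capped by B -> flip
Dir NE: first cell '.' (not opp) -> no flip
Dir W: first cell '.' (not opp) -> no flip
Dir E: first cell '.' (not opp) -> no flip
Dir SW: first cell '.' (not opp) -> no flip
Dir S: first cell '.' (not opp) -> no flip
Dir SE: first cell '.' (not opp) -> no flip
All flips: (5,2)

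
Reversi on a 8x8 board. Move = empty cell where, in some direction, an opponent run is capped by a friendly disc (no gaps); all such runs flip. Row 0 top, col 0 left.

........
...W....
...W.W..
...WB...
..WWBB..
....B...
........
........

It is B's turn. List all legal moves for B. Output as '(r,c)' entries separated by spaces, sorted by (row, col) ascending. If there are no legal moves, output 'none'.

(0,2): no bracket -> illegal
(0,3): no bracket -> illegal
(0,4): no bracket -> illegal
(1,2): flips 1 -> legal
(1,4): no bracket -> illegal
(1,5): no bracket -> illegal
(1,6): flips 1 -> legal
(2,2): flips 1 -> legal
(2,4): no bracket -> illegal
(2,6): no bracket -> illegal
(3,1): no bracket -> illegal
(3,2): flips 2 -> legal
(3,5): no bracket -> illegal
(3,6): no bracket -> illegal
(4,1): flips 2 -> legal
(5,1): no bracket -> illegal
(5,2): flips 1 -> legal
(5,3): no bracket -> illegal

Answer: (1,2) (1,6) (2,2) (3,2) (4,1) (5,2)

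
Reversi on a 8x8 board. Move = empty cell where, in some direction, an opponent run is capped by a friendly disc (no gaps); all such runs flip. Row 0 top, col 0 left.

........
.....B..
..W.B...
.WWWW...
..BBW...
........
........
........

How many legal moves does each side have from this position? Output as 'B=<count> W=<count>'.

-- B to move --
(1,1): no bracket -> illegal
(1,2): flips 2 -> legal
(1,3): no bracket -> illegal
(2,0): flips 1 -> legal
(2,1): flips 1 -> legal
(2,3): flips 1 -> legal
(2,5): flips 1 -> legal
(3,0): no bracket -> illegal
(3,5): no bracket -> illegal
(4,0): no bracket -> illegal
(4,1): no bracket -> illegal
(4,5): flips 1 -> legal
(5,3): no bracket -> illegal
(5,4): flips 2 -> legal
(5,5): no bracket -> illegal
B mobility = 7
-- W to move --
(0,4): no bracket -> illegal
(0,5): no bracket -> illegal
(0,6): flips 2 -> legal
(1,3): no bracket -> illegal
(1,4): flips 1 -> legal
(1,6): no bracket -> illegal
(2,3): no bracket -> illegal
(2,5): no bracket -> illegal
(2,6): no bracket -> illegal
(3,5): no bracket -> illegal
(4,1): flips 2 -> legal
(5,1): flips 1 -> legal
(5,2): flips 2 -> legal
(5,3): flips 2 -> legal
(5,4): flips 1 -> legal
W mobility = 7

Answer: B=7 W=7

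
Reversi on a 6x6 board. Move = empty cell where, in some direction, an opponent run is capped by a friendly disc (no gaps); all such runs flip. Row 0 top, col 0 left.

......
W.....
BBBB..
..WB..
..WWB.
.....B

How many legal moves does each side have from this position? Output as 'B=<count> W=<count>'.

Answer: B=7 W=7

Derivation:
-- B to move --
(0,0): flips 1 -> legal
(0,1): no bracket -> illegal
(1,1): no bracket -> illegal
(3,1): flips 1 -> legal
(3,4): no bracket -> illegal
(4,1): flips 3 -> legal
(5,1): flips 1 -> legal
(5,2): flips 2 -> legal
(5,3): flips 1 -> legal
(5,4): flips 2 -> legal
B mobility = 7
-- W to move --
(1,1): no bracket -> illegal
(1,2): flips 1 -> legal
(1,3): flips 2 -> legal
(1,4): flips 1 -> legal
(2,4): flips 1 -> legal
(3,0): flips 1 -> legal
(3,1): no bracket -> illegal
(3,4): flips 1 -> legal
(3,5): no bracket -> illegal
(4,5): flips 1 -> legal
(5,3): no bracket -> illegal
(5,4): no bracket -> illegal
W mobility = 7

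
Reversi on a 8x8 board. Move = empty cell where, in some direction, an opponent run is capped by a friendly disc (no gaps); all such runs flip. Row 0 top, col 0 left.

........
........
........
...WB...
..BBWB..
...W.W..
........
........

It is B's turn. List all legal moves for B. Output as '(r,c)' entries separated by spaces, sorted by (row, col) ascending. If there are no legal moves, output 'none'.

(2,2): no bracket -> illegal
(2,3): flips 1 -> legal
(2,4): flips 1 -> legal
(3,2): flips 1 -> legal
(3,5): no bracket -> illegal
(4,6): no bracket -> illegal
(5,2): no bracket -> illegal
(5,4): flips 1 -> legal
(5,6): no bracket -> illegal
(6,2): no bracket -> illegal
(6,3): flips 1 -> legal
(6,4): flips 1 -> legal
(6,5): flips 1 -> legal
(6,6): no bracket -> illegal

Answer: (2,3) (2,4) (3,2) (5,4) (6,3) (6,4) (6,5)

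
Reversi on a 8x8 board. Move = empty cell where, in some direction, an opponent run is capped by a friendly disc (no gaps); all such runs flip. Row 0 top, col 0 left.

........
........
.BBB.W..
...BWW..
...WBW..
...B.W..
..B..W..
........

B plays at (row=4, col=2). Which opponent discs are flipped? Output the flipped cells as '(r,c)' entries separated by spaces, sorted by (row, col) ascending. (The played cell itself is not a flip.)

Answer: (4,3)

Derivation:
Dir NW: first cell '.' (not opp) -> no flip
Dir N: first cell '.' (not opp) -> no flip
Dir NE: first cell 'B' (not opp) -> no flip
Dir W: first cell '.' (not opp) -> no flip
Dir E: opp run (4,3) capped by B -> flip
Dir SW: first cell '.' (not opp) -> no flip
Dir S: first cell '.' (not opp) -> no flip
Dir SE: first cell 'B' (not opp) -> no flip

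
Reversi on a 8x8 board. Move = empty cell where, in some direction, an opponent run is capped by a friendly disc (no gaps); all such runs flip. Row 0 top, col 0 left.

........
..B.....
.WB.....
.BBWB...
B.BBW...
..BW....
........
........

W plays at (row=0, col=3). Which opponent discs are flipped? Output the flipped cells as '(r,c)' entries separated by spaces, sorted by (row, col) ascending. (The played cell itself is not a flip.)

Dir NW: edge -> no flip
Dir N: edge -> no flip
Dir NE: edge -> no flip
Dir W: first cell '.' (not opp) -> no flip
Dir E: first cell '.' (not opp) -> no flip
Dir SW: opp run (1,2) capped by W -> flip
Dir S: first cell '.' (not opp) -> no flip
Dir SE: first cell '.' (not opp) -> no flip

Answer: (1,2)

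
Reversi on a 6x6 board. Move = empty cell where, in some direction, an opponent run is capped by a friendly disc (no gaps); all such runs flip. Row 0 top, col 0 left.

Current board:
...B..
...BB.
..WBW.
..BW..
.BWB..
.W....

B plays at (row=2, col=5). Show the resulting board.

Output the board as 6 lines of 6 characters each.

Place B at (2,5); scan 8 dirs for brackets.
Dir NW: first cell 'B' (not opp) -> no flip
Dir N: first cell '.' (not opp) -> no flip
Dir NE: edge -> no flip
Dir W: opp run (2,4) capped by B -> flip
Dir E: edge -> no flip
Dir SW: first cell '.' (not opp) -> no flip
Dir S: first cell '.' (not opp) -> no flip
Dir SE: edge -> no flip
All flips: (2,4)

Answer: ...B..
...BB.
..WBBB
..BW..
.BWB..
.W....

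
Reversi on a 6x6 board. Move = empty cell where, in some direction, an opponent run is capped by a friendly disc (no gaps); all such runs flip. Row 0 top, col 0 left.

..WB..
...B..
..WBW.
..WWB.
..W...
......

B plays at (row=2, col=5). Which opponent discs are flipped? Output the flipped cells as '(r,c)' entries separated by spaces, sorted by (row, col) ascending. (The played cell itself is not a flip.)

Answer: (2,4)

Derivation:
Dir NW: first cell '.' (not opp) -> no flip
Dir N: first cell '.' (not opp) -> no flip
Dir NE: edge -> no flip
Dir W: opp run (2,4) capped by B -> flip
Dir E: edge -> no flip
Dir SW: first cell 'B' (not opp) -> no flip
Dir S: first cell '.' (not opp) -> no flip
Dir SE: edge -> no flip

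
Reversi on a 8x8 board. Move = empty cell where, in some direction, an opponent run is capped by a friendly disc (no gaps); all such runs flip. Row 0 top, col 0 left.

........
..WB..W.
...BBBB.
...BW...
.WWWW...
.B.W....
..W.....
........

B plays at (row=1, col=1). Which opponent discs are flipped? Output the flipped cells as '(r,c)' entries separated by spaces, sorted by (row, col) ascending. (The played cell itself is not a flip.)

Dir NW: first cell '.' (not opp) -> no flip
Dir N: first cell '.' (not opp) -> no flip
Dir NE: first cell '.' (not opp) -> no flip
Dir W: first cell '.' (not opp) -> no flip
Dir E: opp run (1,2) capped by B -> flip
Dir SW: first cell '.' (not opp) -> no flip
Dir S: first cell '.' (not opp) -> no flip
Dir SE: first cell '.' (not opp) -> no flip

Answer: (1,2)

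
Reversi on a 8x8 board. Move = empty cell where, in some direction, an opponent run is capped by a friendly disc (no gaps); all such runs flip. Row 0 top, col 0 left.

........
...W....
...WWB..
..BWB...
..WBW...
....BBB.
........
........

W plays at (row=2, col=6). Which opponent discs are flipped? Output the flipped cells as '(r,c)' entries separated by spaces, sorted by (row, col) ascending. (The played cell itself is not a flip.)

Answer: (2,5)

Derivation:
Dir NW: first cell '.' (not opp) -> no flip
Dir N: first cell '.' (not opp) -> no flip
Dir NE: first cell '.' (not opp) -> no flip
Dir W: opp run (2,5) capped by W -> flip
Dir E: first cell '.' (not opp) -> no flip
Dir SW: first cell '.' (not opp) -> no flip
Dir S: first cell '.' (not opp) -> no flip
Dir SE: first cell '.' (not opp) -> no flip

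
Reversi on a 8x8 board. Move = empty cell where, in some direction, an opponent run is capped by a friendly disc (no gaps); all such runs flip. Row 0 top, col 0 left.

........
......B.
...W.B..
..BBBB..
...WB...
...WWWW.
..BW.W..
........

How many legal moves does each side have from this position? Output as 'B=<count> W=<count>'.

-- B to move --
(1,2): flips 1 -> legal
(1,3): flips 1 -> legal
(1,4): flips 1 -> legal
(2,2): no bracket -> illegal
(2,4): no bracket -> illegal
(4,2): flips 1 -> legal
(4,5): no bracket -> illegal
(4,6): no bracket -> illegal
(4,7): no bracket -> illegal
(5,2): flips 1 -> legal
(5,7): no bracket -> illegal
(6,4): flips 2 -> legal
(6,6): flips 1 -> legal
(6,7): no bracket -> illegal
(7,2): no bracket -> illegal
(7,3): flips 3 -> legal
(7,4): no bracket -> illegal
(7,5): no bracket -> illegal
(7,6): flips 3 -> legal
B mobility = 9
-- W to move --
(0,5): no bracket -> illegal
(0,6): no bracket -> illegal
(0,7): flips 3 -> legal
(1,4): no bracket -> illegal
(1,5): no bracket -> illegal
(1,7): no bracket -> illegal
(2,1): flips 1 -> legal
(2,2): flips 2 -> legal
(2,4): flips 2 -> legal
(2,6): flips 2 -> legal
(2,7): no bracket -> illegal
(3,1): no bracket -> illegal
(3,6): no bracket -> illegal
(4,1): flips 1 -> legal
(4,2): no bracket -> illegal
(4,5): flips 2 -> legal
(4,6): no bracket -> illegal
(5,1): no bracket -> illegal
(5,2): no bracket -> illegal
(6,1): flips 1 -> legal
(7,1): flips 1 -> legal
(7,2): no bracket -> illegal
(7,3): no bracket -> illegal
W mobility = 9

Answer: B=9 W=9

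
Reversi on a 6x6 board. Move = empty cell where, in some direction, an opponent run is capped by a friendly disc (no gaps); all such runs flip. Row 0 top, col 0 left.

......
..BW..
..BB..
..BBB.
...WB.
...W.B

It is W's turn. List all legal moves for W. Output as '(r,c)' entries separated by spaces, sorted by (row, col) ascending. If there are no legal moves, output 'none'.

(0,1): no bracket -> illegal
(0,2): no bracket -> illegal
(0,3): no bracket -> illegal
(1,1): flips 1 -> legal
(1,4): no bracket -> illegal
(2,1): flips 1 -> legal
(2,4): no bracket -> illegal
(2,5): flips 1 -> legal
(3,1): flips 1 -> legal
(3,5): flips 1 -> legal
(4,1): no bracket -> illegal
(4,2): no bracket -> illegal
(4,5): flips 1 -> legal
(5,4): no bracket -> illegal

Answer: (1,1) (2,1) (2,5) (3,1) (3,5) (4,5)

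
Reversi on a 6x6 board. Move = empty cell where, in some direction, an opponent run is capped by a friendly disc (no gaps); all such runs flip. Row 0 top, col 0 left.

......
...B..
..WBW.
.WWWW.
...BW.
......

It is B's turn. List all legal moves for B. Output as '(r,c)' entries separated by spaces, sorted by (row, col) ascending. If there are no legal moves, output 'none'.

Answer: (2,1) (2,5) (3,5) (4,0) (4,1) (4,5)

Derivation:
(1,1): no bracket -> illegal
(1,2): no bracket -> illegal
(1,4): no bracket -> illegal
(1,5): no bracket -> illegal
(2,0): no bracket -> illegal
(2,1): flips 2 -> legal
(2,5): flips 2 -> legal
(3,0): no bracket -> illegal
(3,5): flips 1 -> legal
(4,0): flips 2 -> legal
(4,1): flips 1 -> legal
(4,2): no bracket -> illegal
(4,5): flips 2 -> legal
(5,3): no bracket -> illegal
(5,4): no bracket -> illegal
(5,5): no bracket -> illegal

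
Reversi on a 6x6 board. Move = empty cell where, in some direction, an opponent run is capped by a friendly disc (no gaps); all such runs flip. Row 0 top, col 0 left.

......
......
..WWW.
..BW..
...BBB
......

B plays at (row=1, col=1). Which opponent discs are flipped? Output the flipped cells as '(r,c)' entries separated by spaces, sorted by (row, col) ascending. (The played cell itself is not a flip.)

Answer: (2,2) (3,3)

Derivation:
Dir NW: first cell '.' (not opp) -> no flip
Dir N: first cell '.' (not opp) -> no flip
Dir NE: first cell '.' (not opp) -> no flip
Dir W: first cell '.' (not opp) -> no flip
Dir E: first cell '.' (not opp) -> no flip
Dir SW: first cell '.' (not opp) -> no flip
Dir S: first cell '.' (not opp) -> no flip
Dir SE: opp run (2,2) (3,3) capped by B -> flip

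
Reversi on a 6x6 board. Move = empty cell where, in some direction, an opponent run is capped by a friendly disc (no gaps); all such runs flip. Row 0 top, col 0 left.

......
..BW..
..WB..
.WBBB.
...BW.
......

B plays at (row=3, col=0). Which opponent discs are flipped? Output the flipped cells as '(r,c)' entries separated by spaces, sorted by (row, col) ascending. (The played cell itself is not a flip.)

Answer: (3,1)

Derivation:
Dir NW: edge -> no flip
Dir N: first cell '.' (not opp) -> no flip
Dir NE: first cell '.' (not opp) -> no flip
Dir W: edge -> no flip
Dir E: opp run (3,1) capped by B -> flip
Dir SW: edge -> no flip
Dir S: first cell '.' (not opp) -> no flip
Dir SE: first cell '.' (not opp) -> no flip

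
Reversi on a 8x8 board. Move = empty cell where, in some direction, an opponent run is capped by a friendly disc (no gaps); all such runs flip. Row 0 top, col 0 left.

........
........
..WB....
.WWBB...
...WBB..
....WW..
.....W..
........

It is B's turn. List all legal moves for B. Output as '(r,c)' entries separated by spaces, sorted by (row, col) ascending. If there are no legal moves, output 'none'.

Answer: (1,1) (2,1) (3,0) (4,1) (4,2) (5,2) (5,3) (6,3) (6,4) (6,6) (7,5)

Derivation:
(1,1): flips 1 -> legal
(1,2): no bracket -> illegal
(1,3): no bracket -> illegal
(2,0): no bracket -> illegal
(2,1): flips 1 -> legal
(3,0): flips 2 -> legal
(4,0): no bracket -> illegal
(4,1): flips 1 -> legal
(4,2): flips 1 -> legal
(4,6): no bracket -> illegal
(5,2): flips 1 -> legal
(5,3): flips 1 -> legal
(5,6): no bracket -> illegal
(6,3): flips 1 -> legal
(6,4): flips 1 -> legal
(6,6): flips 1 -> legal
(7,4): no bracket -> illegal
(7,5): flips 2 -> legal
(7,6): no bracket -> illegal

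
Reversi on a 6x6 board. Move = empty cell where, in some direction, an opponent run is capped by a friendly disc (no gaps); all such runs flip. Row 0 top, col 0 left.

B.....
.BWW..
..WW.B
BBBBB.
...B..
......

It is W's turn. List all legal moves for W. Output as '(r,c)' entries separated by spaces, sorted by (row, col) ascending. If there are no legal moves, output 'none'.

(0,1): no bracket -> illegal
(0,2): no bracket -> illegal
(1,0): flips 1 -> legal
(1,4): no bracket -> illegal
(1,5): no bracket -> illegal
(2,0): no bracket -> illegal
(2,1): no bracket -> illegal
(2,4): no bracket -> illegal
(3,5): no bracket -> illegal
(4,0): flips 1 -> legal
(4,1): flips 1 -> legal
(4,2): flips 1 -> legal
(4,4): flips 1 -> legal
(4,5): flips 1 -> legal
(5,2): no bracket -> illegal
(5,3): flips 2 -> legal
(5,4): no bracket -> illegal

Answer: (1,0) (4,0) (4,1) (4,2) (4,4) (4,5) (5,3)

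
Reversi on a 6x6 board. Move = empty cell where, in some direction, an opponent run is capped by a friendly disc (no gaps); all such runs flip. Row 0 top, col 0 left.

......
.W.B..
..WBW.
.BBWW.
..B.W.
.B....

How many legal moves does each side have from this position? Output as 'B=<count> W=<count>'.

-- B to move --
(0,0): no bracket -> illegal
(0,1): no bracket -> illegal
(0,2): no bracket -> illegal
(1,0): no bracket -> illegal
(1,2): flips 1 -> legal
(1,4): no bracket -> illegal
(1,5): flips 2 -> legal
(2,0): no bracket -> illegal
(2,1): flips 1 -> legal
(2,5): flips 1 -> legal
(3,5): flips 3 -> legal
(4,3): flips 1 -> legal
(4,5): flips 1 -> legal
(5,3): no bracket -> illegal
(5,4): no bracket -> illegal
(5,5): no bracket -> illegal
B mobility = 7
-- W to move --
(0,2): flips 1 -> legal
(0,3): flips 2 -> legal
(0,4): flips 1 -> legal
(1,2): flips 1 -> legal
(1,4): no bracket -> illegal
(2,0): no bracket -> illegal
(2,1): no bracket -> illegal
(3,0): flips 2 -> legal
(4,0): flips 1 -> legal
(4,1): no bracket -> illegal
(4,3): no bracket -> illegal
(5,0): no bracket -> illegal
(5,2): flips 2 -> legal
(5,3): no bracket -> illegal
W mobility = 7

Answer: B=7 W=7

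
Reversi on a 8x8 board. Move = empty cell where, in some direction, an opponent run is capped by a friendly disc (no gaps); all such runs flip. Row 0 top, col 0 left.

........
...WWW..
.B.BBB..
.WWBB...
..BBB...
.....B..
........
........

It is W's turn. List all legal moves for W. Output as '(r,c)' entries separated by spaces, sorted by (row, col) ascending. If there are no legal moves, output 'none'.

Answer: (1,0) (1,1) (3,5) (3,6) (5,1) (5,2) (5,3) (5,4)

Derivation:
(1,0): flips 1 -> legal
(1,1): flips 1 -> legal
(1,2): no bracket -> illegal
(1,6): no bracket -> illegal
(2,0): no bracket -> illegal
(2,2): no bracket -> illegal
(2,6): no bracket -> illegal
(3,0): no bracket -> illegal
(3,5): flips 4 -> legal
(3,6): flips 1 -> legal
(4,1): no bracket -> illegal
(4,5): no bracket -> illegal
(4,6): no bracket -> illegal
(5,1): flips 3 -> legal
(5,2): flips 1 -> legal
(5,3): flips 4 -> legal
(5,4): flips 4 -> legal
(5,6): no bracket -> illegal
(6,4): no bracket -> illegal
(6,5): no bracket -> illegal
(6,6): no bracket -> illegal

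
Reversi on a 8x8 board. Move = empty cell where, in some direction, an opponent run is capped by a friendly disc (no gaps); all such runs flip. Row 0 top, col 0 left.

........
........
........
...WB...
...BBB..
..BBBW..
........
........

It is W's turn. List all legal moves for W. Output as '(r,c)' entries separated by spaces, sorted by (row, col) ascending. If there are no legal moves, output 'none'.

Answer: (3,5) (5,1) (6,3)

Derivation:
(2,3): no bracket -> illegal
(2,4): no bracket -> illegal
(2,5): no bracket -> illegal
(3,2): no bracket -> illegal
(3,5): flips 2 -> legal
(3,6): no bracket -> illegal
(4,1): no bracket -> illegal
(4,2): no bracket -> illegal
(4,6): no bracket -> illegal
(5,1): flips 3 -> legal
(5,6): no bracket -> illegal
(6,1): no bracket -> illegal
(6,2): no bracket -> illegal
(6,3): flips 2 -> legal
(6,4): no bracket -> illegal
(6,5): no bracket -> illegal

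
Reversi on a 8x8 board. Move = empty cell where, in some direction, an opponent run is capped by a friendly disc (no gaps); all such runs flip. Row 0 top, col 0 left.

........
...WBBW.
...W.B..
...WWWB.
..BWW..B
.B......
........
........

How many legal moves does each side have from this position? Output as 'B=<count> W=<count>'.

-- B to move --
(0,2): no bracket -> illegal
(0,3): no bracket -> illegal
(0,4): no bracket -> illegal
(0,5): no bracket -> illegal
(0,6): no bracket -> illegal
(0,7): flips 1 -> legal
(1,2): flips 1 -> legal
(1,7): flips 1 -> legal
(2,2): no bracket -> illegal
(2,4): flips 1 -> legal
(2,6): no bracket -> illegal
(2,7): no bracket -> illegal
(3,2): flips 4 -> legal
(4,5): flips 3 -> legal
(4,6): no bracket -> illegal
(5,2): flips 2 -> legal
(5,3): no bracket -> illegal
(5,4): no bracket -> illegal
(5,5): no bracket -> illegal
B mobility = 7
-- W to move --
(0,3): no bracket -> illegal
(0,4): no bracket -> illegal
(0,5): flips 3 -> legal
(0,6): no bracket -> illegal
(2,4): no bracket -> illegal
(2,6): no bracket -> illegal
(2,7): no bracket -> illegal
(3,1): no bracket -> illegal
(3,2): no bracket -> illegal
(3,7): flips 1 -> legal
(4,0): no bracket -> illegal
(4,1): flips 1 -> legal
(4,5): no bracket -> illegal
(4,6): no bracket -> illegal
(5,0): no bracket -> illegal
(5,2): no bracket -> illegal
(5,3): no bracket -> illegal
(5,6): no bracket -> illegal
(5,7): no bracket -> illegal
(6,0): flips 2 -> legal
(6,1): no bracket -> illegal
(6,2): no bracket -> illegal
W mobility = 4

Answer: B=7 W=4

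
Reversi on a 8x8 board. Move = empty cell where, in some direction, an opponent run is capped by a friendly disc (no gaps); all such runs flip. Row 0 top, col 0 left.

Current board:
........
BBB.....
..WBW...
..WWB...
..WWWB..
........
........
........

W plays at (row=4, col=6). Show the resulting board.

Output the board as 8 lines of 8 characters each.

Answer: ........
BBB.....
..WBW...
..WWB...
..WWWWW.
........
........
........

Derivation:
Place W at (4,6); scan 8 dirs for brackets.
Dir NW: first cell '.' (not opp) -> no flip
Dir N: first cell '.' (not opp) -> no flip
Dir NE: first cell '.' (not opp) -> no flip
Dir W: opp run (4,5) capped by W -> flip
Dir E: first cell '.' (not opp) -> no flip
Dir SW: first cell '.' (not opp) -> no flip
Dir S: first cell '.' (not opp) -> no flip
Dir SE: first cell '.' (not opp) -> no flip
All flips: (4,5)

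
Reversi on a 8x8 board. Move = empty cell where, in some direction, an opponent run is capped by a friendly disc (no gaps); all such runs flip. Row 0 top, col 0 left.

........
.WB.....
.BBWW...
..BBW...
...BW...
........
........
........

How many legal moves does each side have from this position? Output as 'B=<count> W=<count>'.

Answer: B=10 W=8

Derivation:
-- B to move --
(0,0): flips 1 -> legal
(0,1): flips 1 -> legal
(0,2): no bracket -> illegal
(1,0): flips 1 -> legal
(1,3): flips 1 -> legal
(1,4): flips 1 -> legal
(1,5): flips 1 -> legal
(2,0): no bracket -> illegal
(2,5): flips 3 -> legal
(3,5): flips 1 -> legal
(4,5): flips 3 -> legal
(5,3): no bracket -> illegal
(5,4): no bracket -> illegal
(5,5): flips 1 -> legal
B mobility = 10
-- W to move --
(0,1): flips 1 -> legal
(0,2): no bracket -> illegal
(0,3): no bracket -> illegal
(1,0): no bracket -> illegal
(1,3): flips 1 -> legal
(2,0): flips 2 -> legal
(3,0): no bracket -> illegal
(3,1): flips 3 -> legal
(4,1): flips 1 -> legal
(4,2): flips 2 -> legal
(5,2): flips 1 -> legal
(5,3): flips 2 -> legal
(5,4): no bracket -> illegal
W mobility = 8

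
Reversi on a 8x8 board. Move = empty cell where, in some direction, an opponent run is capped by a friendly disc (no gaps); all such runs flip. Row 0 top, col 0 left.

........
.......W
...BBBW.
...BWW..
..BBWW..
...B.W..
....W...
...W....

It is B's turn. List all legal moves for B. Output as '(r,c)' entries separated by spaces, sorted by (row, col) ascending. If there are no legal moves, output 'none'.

Answer: (2,7) (3,6) (4,6) (5,4) (5,6) (6,5) (6,6) (7,5)

Derivation:
(0,6): no bracket -> illegal
(0,7): no bracket -> illegal
(1,5): no bracket -> illegal
(1,6): no bracket -> illegal
(2,7): flips 1 -> legal
(3,6): flips 2 -> legal
(3,7): no bracket -> illegal
(4,6): flips 3 -> legal
(5,4): flips 2 -> legal
(5,6): flips 2 -> legal
(6,2): no bracket -> illegal
(6,3): no bracket -> illegal
(6,5): flips 3 -> legal
(6,6): flips 2 -> legal
(7,2): no bracket -> illegal
(7,4): no bracket -> illegal
(7,5): flips 1 -> legal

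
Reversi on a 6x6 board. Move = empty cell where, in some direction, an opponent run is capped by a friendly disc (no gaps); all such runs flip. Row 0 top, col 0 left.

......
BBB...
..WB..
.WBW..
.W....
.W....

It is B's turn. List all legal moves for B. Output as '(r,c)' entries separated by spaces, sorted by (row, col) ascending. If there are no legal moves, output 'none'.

Answer: (2,1) (3,0) (3,4) (4,3) (4,4) (5,0)

Derivation:
(1,3): no bracket -> illegal
(2,0): no bracket -> illegal
(2,1): flips 1 -> legal
(2,4): no bracket -> illegal
(3,0): flips 1 -> legal
(3,4): flips 1 -> legal
(4,0): no bracket -> illegal
(4,2): no bracket -> illegal
(4,3): flips 1 -> legal
(4,4): flips 2 -> legal
(5,0): flips 1 -> legal
(5,2): no bracket -> illegal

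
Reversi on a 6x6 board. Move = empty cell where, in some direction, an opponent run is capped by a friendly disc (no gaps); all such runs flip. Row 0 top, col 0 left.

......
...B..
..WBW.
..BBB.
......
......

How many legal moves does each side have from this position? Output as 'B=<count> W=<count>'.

-- B to move --
(1,1): flips 1 -> legal
(1,2): flips 1 -> legal
(1,4): flips 1 -> legal
(1,5): flips 1 -> legal
(2,1): flips 1 -> legal
(2,5): flips 1 -> legal
(3,1): flips 1 -> legal
(3,5): flips 1 -> legal
B mobility = 8
-- W to move --
(0,2): flips 1 -> legal
(0,3): no bracket -> illegal
(0,4): flips 1 -> legal
(1,2): no bracket -> illegal
(1,4): no bracket -> illegal
(2,1): no bracket -> illegal
(2,5): no bracket -> illegal
(3,1): no bracket -> illegal
(3,5): no bracket -> illegal
(4,1): no bracket -> illegal
(4,2): flips 2 -> legal
(4,3): no bracket -> illegal
(4,4): flips 2 -> legal
(4,5): no bracket -> illegal
W mobility = 4

Answer: B=8 W=4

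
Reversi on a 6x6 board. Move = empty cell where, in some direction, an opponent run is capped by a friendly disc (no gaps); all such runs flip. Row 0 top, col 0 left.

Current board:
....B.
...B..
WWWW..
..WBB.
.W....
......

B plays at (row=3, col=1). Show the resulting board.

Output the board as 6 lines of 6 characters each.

Answer: ....B.
...B..
WWBW..
.BBBB.
.W....
......

Derivation:
Place B at (3,1); scan 8 dirs for brackets.
Dir NW: opp run (2,0), next=edge -> no flip
Dir N: opp run (2,1), next='.' -> no flip
Dir NE: opp run (2,2) capped by B -> flip
Dir W: first cell '.' (not opp) -> no flip
Dir E: opp run (3,2) capped by B -> flip
Dir SW: first cell '.' (not opp) -> no flip
Dir S: opp run (4,1), next='.' -> no flip
Dir SE: first cell '.' (not opp) -> no flip
All flips: (2,2) (3,2)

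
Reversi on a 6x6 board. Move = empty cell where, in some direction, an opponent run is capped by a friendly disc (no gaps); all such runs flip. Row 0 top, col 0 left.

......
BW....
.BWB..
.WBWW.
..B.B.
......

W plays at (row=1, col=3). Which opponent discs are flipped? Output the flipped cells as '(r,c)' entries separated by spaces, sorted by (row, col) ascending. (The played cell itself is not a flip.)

Answer: (2,3)

Derivation:
Dir NW: first cell '.' (not opp) -> no flip
Dir N: first cell '.' (not opp) -> no flip
Dir NE: first cell '.' (not opp) -> no flip
Dir W: first cell '.' (not opp) -> no flip
Dir E: first cell '.' (not opp) -> no flip
Dir SW: first cell 'W' (not opp) -> no flip
Dir S: opp run (2,3) capped by W -> flip
Dir SE: first cell '.' (not opp) -> no flip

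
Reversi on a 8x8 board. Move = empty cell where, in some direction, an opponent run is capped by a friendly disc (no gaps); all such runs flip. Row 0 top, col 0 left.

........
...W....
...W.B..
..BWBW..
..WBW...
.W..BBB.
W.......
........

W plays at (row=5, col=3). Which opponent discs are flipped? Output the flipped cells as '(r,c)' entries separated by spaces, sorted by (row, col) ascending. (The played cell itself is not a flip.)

Dir NW: first cell 'W' (not opp) -> no flip
Dir N: opp run (4,3) capped by W -> flip
Dir NE: first cell 'W' (not opp) -> no flip
Dir W: first cell '.' (not opp) -> no flip
Dir E: opp run (5,4) (5,5) (5,6), next='.' -> no flip
Dir SW: first cell '.' (not opp) -> no flip
Dir S: first cell '.' (not opp) -> no flip
Dir SE: first cell '.' (not opp) -> no flip

Answer: (4,3)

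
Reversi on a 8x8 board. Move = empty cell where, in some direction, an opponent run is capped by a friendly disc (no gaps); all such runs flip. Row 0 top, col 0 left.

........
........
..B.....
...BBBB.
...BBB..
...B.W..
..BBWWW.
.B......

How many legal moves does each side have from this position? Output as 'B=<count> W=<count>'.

-- B to move --
(4,6): no bracket -> illegal
(5,4): no bracket -> illegal
(5,6): no bracket -> illegal
(5,7): no bracket -> illegal
(6,7): flips 3 -> legal
(7,3): no bracket -> illegal
(7,4): no bracket -> illegal
(7,5): flips 3 -> legal
(7,6): no bracket -> illegal
(7,7): flips 2 -> legal
B mobility = 3
-- W to move --
(1,1): flips 3 -> legal
(1,2): no bracket -> illegal
(1,3): no bracket -> illegal
(2,1): no bracket -> illegal
(2,3): no bracket -> illegal
(2,4): no bracket -> illegal
(2,5): flips 2 -> legal
(2,6): no bracket -> illegal
(2,7): no bracket -> illegal
(3,1): no bracket -> illegal
(3,2): no bracket -> illegal
(3,7): no bracket -> illegal
(4,2): flips 1 -> legal
(4,6): no bracket -> illegal
(4,7): no bracket -> illegal
(5,1): no bracket -> illegal
(5,2): no bracket -> illegal
(5,4): no bracket -> illegal
(5,6): no bracket -> illegal
(6,0): no bracket -> illegal
(6,1): flips 2 -> legal
(7,0): no bracket -> illegal
(7,2): no bracket -> illegal
(7,3): no bracket -> illegal
(7,4): no bracket -> illegal
W mobility = 4

Answer: B=3 W=4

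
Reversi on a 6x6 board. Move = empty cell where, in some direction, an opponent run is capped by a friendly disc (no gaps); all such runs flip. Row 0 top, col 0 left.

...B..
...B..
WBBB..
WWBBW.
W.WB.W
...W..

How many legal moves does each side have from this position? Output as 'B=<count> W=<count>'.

-- B to move --
(1,0): no bracket -> illegal
(1,1): no bracket -> illegal
(2,4): no bracket -> illegal
(2,5): flips 1 -> legal
(3,5): flips 1 -> legal
(4,1): flips 2 -> legal
(4,4): no bracket -> illegal
(5,0): no bracket -> illegal
(5,1): flips 1 -> legal
(5,2): flips 1 -> legal
(5,4): no bracket -> illegal
(5,5): no bracket -> illegal
B mobility = 5
-- W to move --
(0,2): no bracket -> illegal
(0,4): flips 2 -> legal
(1,0): no bracket -> illegal
(1,1): flips 1 -> legal
(1,2): flips 4 -> legal
(1,4): no bracket -> illegal
(2,4): flips 4 -> legal
(4,1): no bracket -> illegal
(4,4): flips 1 -> legal
(5,2): flips 1 -> legal
(5,4): no bracket -> illegal
W mobility = 6

Answer: B=5 W=6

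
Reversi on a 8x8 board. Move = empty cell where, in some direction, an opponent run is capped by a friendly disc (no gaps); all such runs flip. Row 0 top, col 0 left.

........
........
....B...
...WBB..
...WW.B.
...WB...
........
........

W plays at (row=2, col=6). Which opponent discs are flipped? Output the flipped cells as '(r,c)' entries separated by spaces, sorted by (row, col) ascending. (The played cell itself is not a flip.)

Dir NW: first cell '.' (not opp) -> no flip
Dir N: first cell '.' (not opp) -> no flip
Dir NE: first cell '.' (not opp) -> no flip
Dir W: first cell '.' (not opp) -> no flip
Dir E: first cell '.' (not opp) -> no flip
Dir SW: opp run (3,5) capped by W -> flip
Dir S: first cell '.' (not opp) -> no flip
Dir SE: first cell '.' (not opp) -> no flip

Answer: (3,5)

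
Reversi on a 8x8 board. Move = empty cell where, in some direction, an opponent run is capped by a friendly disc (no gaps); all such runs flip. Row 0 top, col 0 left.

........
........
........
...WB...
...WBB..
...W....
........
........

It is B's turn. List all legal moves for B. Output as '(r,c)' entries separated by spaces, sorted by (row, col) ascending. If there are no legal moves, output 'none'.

Answer: (2,2) (3,2) (4,2) (5,2) (6,2)

Derivation:
(2,2): flips 1 -> legal
(2,3): no bracket -> illegal
(2,4): no bracket -> illegal
(3,2): flips 1 -> legal
(4,2): flips 1 -> legal
(5,2): flips 1 -> legal
(5,4): no bracket -> illegal
(6,2): flips 1 -> legal
(6,3): no bracket -> illegal
(6,4): no bracket -> illegal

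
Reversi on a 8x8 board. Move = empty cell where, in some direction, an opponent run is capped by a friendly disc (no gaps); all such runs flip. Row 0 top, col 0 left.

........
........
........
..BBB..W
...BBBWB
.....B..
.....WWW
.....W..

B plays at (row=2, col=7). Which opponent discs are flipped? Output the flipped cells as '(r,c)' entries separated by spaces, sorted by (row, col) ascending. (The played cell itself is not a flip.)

Dir NW: first cell '.' (not opp) -> no flip
Dir N: first cell '.' (not opp) -> no flip
Dir NE: edge -> no flip
Dir W: first cell '.' (not opp) -> no flip
Dir E: edge -> no flip
Dir SW: first cell '.' (not opp) -> no flip
Dir S: opp run (3,7) capped by B -> flip
Dir SE: edge -> no flip

Answer: (3,7)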